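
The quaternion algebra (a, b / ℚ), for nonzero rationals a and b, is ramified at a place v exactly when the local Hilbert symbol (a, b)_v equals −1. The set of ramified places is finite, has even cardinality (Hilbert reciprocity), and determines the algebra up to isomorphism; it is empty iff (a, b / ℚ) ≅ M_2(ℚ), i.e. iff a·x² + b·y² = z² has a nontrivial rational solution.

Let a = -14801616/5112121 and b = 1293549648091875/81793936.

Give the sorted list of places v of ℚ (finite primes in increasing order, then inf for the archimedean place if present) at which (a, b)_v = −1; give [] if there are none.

[2, 3]

(a, b) ≡ (-141, 1763) mod (ℚ^×)²; places V = {2, 3, 5, 7, 17, 19, 41, 43, 47, ∞}.
(a,b)_∞: sgn(-141)=−, sgn(1763)=+, so +1.
(a,b)_5: α=0, u≡4; β=4, v≡2 (mod 5); (4|5)=+1, (2|5)=-1; sign (−1)^0·+1^4·-1^0 = +1.
(a,b)_17: α=-2, u≡7; β=-2, v≡7 (mod 17); (7|17)=-1, (7|17)=-1; sign (−1)^0·-1^-2·-1^-2 = +1.
(a,b)_47: α=1, u≡44; β=2, v≡27 (mod 47); (44|47)=-1, (27|47)=+1; sign (−1)^0·-1^2·+1^1 = +1.
(a,b)_19: α=-2, u≡5; β=-2, v≡3 (mod 19); (5|19)=+1, (3|19)=-1; sign (−1)^0·+1^-2·-1^-2 = +1.
(a,b)_43: α=0, u≡25; β=1, v≡35 (mod 43); (25|43)=+1, (35|43)=+1; sign (−1)^0·+1^1·+1^0 = +1.
(a,b)_7: α=-2, u≡3; β=-2, v≡3 (mod 7); (3|7)=-1, (3|7)=-1; sign (−1)^0·-1^-2·-1^-2 = +1.
(a,b)_2: α=4, β=-4; u≡3, v≡3 (mod 8); ε(u)ε(v)=1·1, αω(v)=4·1, βω(u)=-4·1; sum ≡ 1  ⇒  -1.
(a,b)_41: α=0, u≡33; β=1, v≡9 (mod 41); (33|41)=+1, (9|41)=+1; sign (−1)^0·+1^1·+1^0 = +1.
(a,b)_3: α=9, u≡1; β=12, v≡2 (mod 3); (1|3)=+1, (2|3)=-1; sign (−1)^0·+1^12·-1^9 = -1.
Ram(-141, 1763) = {2, 3}; no ℚ_2-point on the conic.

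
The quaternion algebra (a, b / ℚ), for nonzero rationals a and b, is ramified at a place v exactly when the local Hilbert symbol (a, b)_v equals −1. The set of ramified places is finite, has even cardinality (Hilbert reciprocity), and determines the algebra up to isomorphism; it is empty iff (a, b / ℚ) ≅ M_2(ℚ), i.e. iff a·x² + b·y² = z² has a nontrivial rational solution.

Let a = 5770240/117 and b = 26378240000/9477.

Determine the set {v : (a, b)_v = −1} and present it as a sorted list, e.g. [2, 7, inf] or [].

(a, b) ≡ (1495, 2093) mod (ℚ^×)²; places V = {2, 3, 5, 7, 13, 23, ∞}.
(a,b)_3: α=-2, u≡1; β=-6, v≡2 (mod 3); (1|3)=+1, (2|3)=-1; sign (−1)^0·+1^-6·-1^-2 = +1.
(a,b)_7: α=2, u≡4; β=1, v≡3 (mod 7); (4|7)=+1, (3|7)=-1; sign (−1)^0·+1^1·-1^2 = +1.
(a,b)_23: α=1, u≡21; β=1, v≡19 (mod 23); (21|23)=-1, (19|23)=-1; sign (−1)^1·-1^1·-1^1 = -1.
(a,b)_5: α=1, u≡4; β=4, v≡2 (mod 5); (4|5)=+1, (2|5)=-1; sign (−1)^0·+1^4·-1^1 = -1.
(a,b)_2: α=10, β=18; u≡7, v≡5 (mod 8); ε(u)ε(v)=1·0, αω(v)=10·1, βω(u)=18·0; sum ≡ 0  ⇒  +1.
(a,b)_∞: sgn(1495)=+, sgn(2093)=+, so +1.
(a,b)_13: α=-1, u≡11; β=-1, v≡8 (mod 13); (11|13)=-1, (8|13)=-1; sign (−1)^0·-1^-1·-1^-1 = +1.
Ram(1495, 2093) = {5, 23}; no ℚ_5-point on the conic.

[5, 23]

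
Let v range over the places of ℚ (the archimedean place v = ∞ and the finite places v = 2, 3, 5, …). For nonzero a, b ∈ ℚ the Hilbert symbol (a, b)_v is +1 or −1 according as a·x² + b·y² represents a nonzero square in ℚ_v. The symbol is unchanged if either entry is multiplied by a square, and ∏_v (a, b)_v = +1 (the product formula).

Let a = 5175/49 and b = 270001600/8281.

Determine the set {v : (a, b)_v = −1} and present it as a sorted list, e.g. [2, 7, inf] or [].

(a, b) ≡ (23, 319) mod (ℚ^×)²; places V = {2, 3, 5, 7, 11, 13, 23, 29, ∞}.
(a,b)_7: α=-2, u≡2; β=-2, v≡1 (mod 7); (2|7)=+1, (1|7)=+1; sign (−1)^0·+1^-2·+1^-2 = +1.
(a,b)_11: α=0, u≡1; β=1, v≡10 (mod 11); (1|11)=+1, (10|11)=-1; sign (−1)^0·+1^1·-1^0 = +1.
(a,b)_13: α=0, u≡4; β=-2, v≡5 (mod 13); (4|13)=+1, (5|13)=-1; sign (−1)^0·+1^-2·-1^0 = +1.
(a,b)_2: α=0, β=6; u≡7, v≡7 (mod 8); ε(u)ε(v)=1·1, αω(v)=0·0, βω(u)=6·0; sum ≡ 1  ⇒  -1.
(a,b)_∞: sgn(23)=+, sgn(319)=+, so +1.
(a,b)_23: α=1, u≡6; β=2, v≡7 (mod 23); (6|23)=+1, (7|23)=-1; sign (−1)^0·+1^2·-1^1 = -1.
(a,b)_29: α=0, u≡5; β=1, v≡15 (mod 29); (5|29)=+1, (15|29)=-1; sign (−1)^0·+1^1·-1^0 = +1.
(a,b)_3: α=2, u≡2; β=0, v≡1 (mod 3); (2|3)=-1, (1|3)=+1; sign (−1)^0·-1^0·+1^2 = +1.
(a,b)_5: α=2, u≡3; β=2, v≡4 (mod 5); (3|5)=-1, (4|5)=+1; sign (−1)^0·-1^2·+1^2 = +1.
Ram(23, 319) = {2, 23}; no ℚ_2-point on the conic.

[2, 23]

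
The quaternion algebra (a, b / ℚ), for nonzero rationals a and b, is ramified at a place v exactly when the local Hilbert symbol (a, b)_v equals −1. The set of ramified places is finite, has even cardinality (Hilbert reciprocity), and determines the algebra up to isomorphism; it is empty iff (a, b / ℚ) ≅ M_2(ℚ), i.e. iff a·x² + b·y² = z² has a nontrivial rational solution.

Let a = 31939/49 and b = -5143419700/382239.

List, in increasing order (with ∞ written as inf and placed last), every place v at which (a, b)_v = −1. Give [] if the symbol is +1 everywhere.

[13, 29]

(a, b) ≡ (19, -19227) mod (ℚ^×)²; places V = {2, 3, 5, 7, 11, 13, 17, 19, 29, 41, ∞}.
(a,b)_29: α=0, u≡15; β=1, v≡23 (mod 29); (15|29)=-1, (23|29)=+1; sign (−1)^0·-1^1·+1^0 = -1.
(a,b)_7: α=-2, u≡5; β=0, v≡2 (mod 7); (5|7)=-1, (2|7)=+1; sign (−1)^0·-1^0·+1^-2 = +1.
(a,b)_∞: sgn(19)=+, sgn(-19227)=−, so +1.
(a,b)_17: α=0, u≡2; β=3, v≡1 (mod 17); (2|17)=+1, (1|17)=+1; sign (−1)^0·+1^3·+1^0 = +1.
(a,b)_5: α=0, u≡1; β=2, v≡3 (mod 5); (1|5)=+1, (3|5)=-1; sign (−1)^0·+1^2·-1^0 = +1.
(a,b)_41: α=2, u≡28; β=0, v≡10 (mod 41); (28|41)=-1, (10|41)=+1; sign (−1)^0·-1^0·+1^2 = +1.
(a,b)_11: α=0, u≡10; β=-2, v≡5 (mod 11); (10|11)=-1, (5|11)=+1; sign (−1)^0·-1^-2·+1^0 = +1.
(a,b)_19: α=1, u≡6; β=2, v≡6 (mod 19); (6|19)=+1, (6|19)=+1; sign (−1)^0·+1^2·+1^1 = +1.
(a,b)_13: α=0, u≡5; β=-1, v≡1 (mod 13); (5|13)=-1, (1|13)=+1; sign (−1)^0·-1^-1·+1^0 = -1.
(a,b)_3: α=0, u≡1; β=-5, v≡2 (mod 3); (1|3)=+1, (2|3)=-1; sign (−1)^0·+1^-5·-1^0 = +1.
(a,b)_2: α=0, β=2; u≡3, v≡5 (mod 8); ε(u)ε(v)=1·0, αω(v)=0·1, βω(u)=2·1; sum ≡ 0  ⇒  +1.
Ram(19, -19227) = {13, 29}; no ℚ_13-point on the conic.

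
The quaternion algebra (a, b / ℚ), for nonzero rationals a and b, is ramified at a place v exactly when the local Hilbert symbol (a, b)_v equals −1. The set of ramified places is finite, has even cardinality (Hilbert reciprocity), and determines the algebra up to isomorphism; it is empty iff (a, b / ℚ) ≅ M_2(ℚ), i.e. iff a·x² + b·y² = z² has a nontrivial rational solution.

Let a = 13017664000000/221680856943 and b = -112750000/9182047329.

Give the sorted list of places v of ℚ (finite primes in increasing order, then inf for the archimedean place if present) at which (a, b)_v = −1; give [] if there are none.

[11, 41]

(a, b) ≡ (7, -451) mod (ℚ^×)²; places V = {2, 3, 5, 7, 11, 13, 41, ∞}.
(a,b)_3: α=-8, u≡1; β=-8, v≡2 (mod 3); (1|3)=+1, (2|3)=-1; sign (−1)^0·+1^-8·-1^-8 = +1.
(a,b)_5: α=6, u≡2; β=6, v≡1 (mod 5); (2|5)=-1, (1|5)=+1; sign (−1)^0·-1^6·+1^6 = +1.
(a,b)_11: α=2, u≡10; β=1, v≡5 (mod 11); (10|11)=-1, (5|11)=+1; sign (−1)^0·-1^1·+1^2 = -1.
(a,b)_41: α=2, u≡14; β=1, v≡26 (mod 41); (14|41)=-1, (26|41)=-1; sign (−1)^0·-1^1·-1^2 = -1.
(a,b)_7: α=-1, u≡1; β=-2, v≡4 (mod 7); (1|7)=+1, (4|7)=+1; sign (−1)^0·+1^-2·+1^-1 = +1.
(a,b)_13: α=-6, u≡8; β=-4, v≡12 (mod 13); (8|13)=-1, (12|13)=+1; sign (−1)^0·-1^-4·+1^-6 = +1.
(a,b)_2: α=12, β=4; u≡7, v≡5 (mod 8); ε(u)ε(v)=1·0, αω(v)=12·1, βω(u)=4·0; sum ≡ 0  ⇒  +1.
(a,b)_∞: sgn(7)=+, sgn(-451)=−, so +1.
|Ram(7, -451)| = 2, even; anisotropic at {11, 41}.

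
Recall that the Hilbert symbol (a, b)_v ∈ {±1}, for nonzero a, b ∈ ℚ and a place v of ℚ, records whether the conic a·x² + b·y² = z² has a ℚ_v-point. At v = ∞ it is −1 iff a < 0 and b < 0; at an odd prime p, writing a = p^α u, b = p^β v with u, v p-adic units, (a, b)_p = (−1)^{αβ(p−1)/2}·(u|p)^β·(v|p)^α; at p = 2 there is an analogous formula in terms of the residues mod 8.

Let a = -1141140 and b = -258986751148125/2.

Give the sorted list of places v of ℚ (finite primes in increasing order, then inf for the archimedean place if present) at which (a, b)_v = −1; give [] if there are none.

[3, 7, 13, inf]

(a, b) ≡ (-285285, -154) mod (ℚ^×)²; places V = {2, 3, 5, 7, 11, 13, 19, ∞}.
(a,b)_5: α=1, u≡2; β=4, v≡4 (mod 5); (2|5)=-1, (4|5)=+1; sign (−1)^0·-1^4·+1^1 = +1.
(a,b)_2: α=2, β=-1; u≡3, v≡3 (mod 8); ε(u)ε(v)=1·1, αω(v)=2·1, βω(u)=-1·1; sum ≡ 0  ⇒  +1.
(a,b)_19: α=1, u≡18; β=2, v≡16 (mod 19); (18|19)=-1, (16|19)=+1; sign (−1)^0·-1^2·+1^1 = +1.
(a,b)_13: α=1, u≡9; β=2, v≡7 (mod 13); (9|13)=+1, (7|13)=-1; sign (−1)^0·+1^2·-1^1 = -1.
(a,b)_7: α=1, u≡3; β=1, v≡3 (mod 7); (3|7)=-1, (3|7)=-1; sign (−1)^1·-1^1·-1^1 = -1.
(a,b)_∞: sgn(-285285)=−, sgn(-154)=−, so -1.
(a,b)_11: α=1, u≡1; β=3, v≡8 (mod 11); (1|11)=+1, (8|11)=-1; sign (−1)^1·+1^3·-1^1 = +1.
(a,b)_3: α=1, u≡2; β=6, v≡2 (mod 3); (2|3)=-1, (2|3)=-1; sign (−1)^0·-1^6·-1^1 = -1.
(-285285, -154 / ℚ) ramifies at {3, 7, 13, ∞}: a division algebra.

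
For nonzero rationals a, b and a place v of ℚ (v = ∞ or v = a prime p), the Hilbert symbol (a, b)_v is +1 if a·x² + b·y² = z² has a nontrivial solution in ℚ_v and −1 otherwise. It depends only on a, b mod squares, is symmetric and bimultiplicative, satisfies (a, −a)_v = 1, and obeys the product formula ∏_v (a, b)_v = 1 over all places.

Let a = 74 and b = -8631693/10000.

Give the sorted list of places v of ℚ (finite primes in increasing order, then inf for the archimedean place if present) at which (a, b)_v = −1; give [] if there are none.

(a, b) ≡ (74, -37) mod (ℚ^×)²; places V = {2, 3, 5, 7, 23, 37, ∞}.
(a,b)_7: α=0, u≡4; β=2, v≡3 (mod 7); (4|7)=+1, (3|7)=-1; sign (−1)^0·+1^2·-1^0 = +1.
(a,b)_23: α=0, u≡5; β=2, v≡2 (mod 23); (5|23)=-1, (2|23)=+1; sign (−1)^0·-1^2·+1^0 = +1.
(a,b)_37: α=1, u≡2; β=1, v≡7 (mod 37); (2|37)=-1, (7|37)=+1; sign (−1)^0·-1^1·+1^1 = -1.
(a,b)_2: α=1, β=-4; u≡5, v≡3 (mod 8); ε(u)ε(v)=0·1, αω(v)=1·1, βω(u)=-4·1; sum ≡ 1  ⇒  -1.
(a,b)_5: α=0, u≡4; β=-4, v≡2 (mod 5); (4|5)=+1, (2|5)=-1; sign (−1)^0·+1^-4·-1^0 = +1.
(a,b)_∞: sgn(74)=+, sgn(-37)=−, so +1.
(a,b)_3: α=0, u≡2; β=2, v≡2 (mod 3); (2|3)=-1, (2|3)=-1; sign (−1)^0·-1^2·-1^0 = +1.
Ram(74, -37) = {2, 37}; no ℚ_2-point on the conic.

[2, 37]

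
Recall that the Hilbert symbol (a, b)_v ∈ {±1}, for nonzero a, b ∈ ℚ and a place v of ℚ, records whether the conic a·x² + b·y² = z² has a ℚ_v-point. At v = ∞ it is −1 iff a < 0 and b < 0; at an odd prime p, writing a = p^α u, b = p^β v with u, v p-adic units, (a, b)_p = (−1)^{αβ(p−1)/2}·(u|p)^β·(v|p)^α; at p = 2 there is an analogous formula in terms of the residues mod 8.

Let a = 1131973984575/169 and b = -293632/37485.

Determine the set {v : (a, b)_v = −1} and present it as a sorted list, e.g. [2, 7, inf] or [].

(a, b) ≡ (5235167, -97495) mod (ℚ^×)²; places V = {2, 3, 5, 7, 13, 17, 29, 31, 37, 41, ∞}.
(a,b)_37: α=1, u≡26; β=1, v≡14 (mod 37); (26|37)=+1, (14|37)=-1; sign (−1)^0·+1^1·-1^1 = -1.
(a,b)_17: α=1, u≡8; β=-1, v≡5 (mod 17); (8|17)=+1, (5|17)=-1; sign (−1)^0·+1^-1·-1^1 = -1.
(a,b)_41: α=1, u≡34; β=0, v≡27 (mod 41); (34|41)=-1, (27|41)=-1; sign (−1)^0·-1^0·-1^1 = -1.
(a,b)_5: α=2, u≡2; β=-1, v≡4 (mod 5); (2|5)=-1, (4|5)=+1; sign (−1)^0·-1^-1·+1^2 = -1.
(a,b)_3: α=2, u≡2; β=-2, v≡2 (mod 3); (2|3)=-1, (2|3)=-1; sign (−1)^0·-1^-2·-1^2 = +1.
(a,b)_2: α=0, β=8; u≡7, v≡1 (mod 8); ε(u)ε(v)=1·0, αω(v)=0·0, βω(u)=8·0; sum ≡ 0  ⇒  +1.
(a,b)_13: α=-2, u≡5; β=0, v≡2 (mod 13); (5|13)=-1, (2|13)=-1; sign (−1)^0·-1^0·-1^-2 = +1.
(a,b)_7: α=1, u≡2; β=-2, v≡2 (mod 7); (2|7)=+1, (2|7)=+1; sign (−1)^0·+1^-2·+1^1 = +1.
(a,b)_∞: sgn(5235167)=+, sgn(-97495)=−, so +1.
(a,b)_31: α=2, u≡24; β=1, v≡23 (mod 31); (24|31)=-1, (23|31)=-1; sign (−1)^0·-1^1·-1^2 = -1.
(a,b)_29: α=1, u≡12; β=0, v≡3 (mod 29); (12|29)=-1, (3|29)=-1; sign (−1)^0·-1^0·-1^1 = -1.
Ram(5235167, -97495) = {5, 17, 29, 31, 37, 41}; no ℚ_5-point on the conic.

[5, 17, 29, 31, 37, 41]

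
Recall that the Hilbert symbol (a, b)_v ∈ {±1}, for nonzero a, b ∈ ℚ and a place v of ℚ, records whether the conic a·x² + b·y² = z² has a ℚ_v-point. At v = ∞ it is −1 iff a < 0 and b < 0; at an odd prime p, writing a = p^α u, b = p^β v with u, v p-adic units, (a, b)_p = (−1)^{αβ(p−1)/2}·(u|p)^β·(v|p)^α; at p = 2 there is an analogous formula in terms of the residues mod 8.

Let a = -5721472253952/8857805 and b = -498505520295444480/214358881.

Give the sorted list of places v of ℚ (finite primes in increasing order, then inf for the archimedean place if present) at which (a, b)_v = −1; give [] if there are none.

[3, 5, 7, 13, 29, inf]

(a, b) ≡ (-1365, -79170) mod (ℚ^×)²; places V = {2, 3, 5, 7, 11, 13, 29, ∞}.
(a,b)_∞: sgn(-1365)=−, sgn(-79170)=−, so -1.
(a,b)_5: α=-1, u≡3; β=1, v≡4 (mod 5); (3|5)=-1, (4|5)=+1; sign (−1)^0·-1^1·+1^-1 = -1.
(a,b)_11: α=-6, u≡8; β=-8, v≡6 (mod 11); (8|11)=-1, (6|11)=-1; sign (−1)^0·-1^-8·-1^-6 = +1.
(a,b)_7: α=1, u≡2; β=1, v≡1 (mod 7); (2|7)=+1, (1|7)=+1; sign (−1)^1·+1^1·+1^1 = -1.
(a,b)_29: α=2, u≡17; β=3, v≡13 (mod 29); (17|29)=-1, (13|29)=+1; sign (−1)^0·-1^3·+1^2 = -1.
(a,b)_3: α=3, u≡1; β=1, v≡1 (mod 3); (1|3)=+1, (1|3)=+1; sign (−1)^1·+1^1·+1^3 = -1.
(a,b)_2: α=14, β=19; u≡3, v≡7 (mod 8); ε(u)ε(v)=1·1, αω(v)=14·0, βω(u)=19·1; sum ≡ 0  ⇒  +1.
(a,b)_13: α=3, u≡1; β=5, v≡6 (mod 13); (1|13)=+1, (6|13)=-1; sign (−1)^0·+1^5·-1^3 = -1.
|Ram(-1365, -79170)| = 6, even; anisotropic at {3, 5, 7, 13, 29, ∞}.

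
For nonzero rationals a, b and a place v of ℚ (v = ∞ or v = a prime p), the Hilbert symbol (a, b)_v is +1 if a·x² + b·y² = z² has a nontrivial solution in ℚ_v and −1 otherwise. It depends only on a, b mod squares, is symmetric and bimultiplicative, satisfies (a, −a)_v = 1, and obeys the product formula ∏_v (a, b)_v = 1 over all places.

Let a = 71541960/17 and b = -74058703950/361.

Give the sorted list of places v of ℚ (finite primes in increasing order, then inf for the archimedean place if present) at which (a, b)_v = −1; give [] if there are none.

[5, 7, 23, 31]

Mod squares: a ≡ 11730, b ≡ -5599902. Check v ∈ {∞, 2, 3, 5, 7, 11, 17, 19, 23, 31}.
v=31: a=31^0·(≡24), b=31^1·(≡3) mod 31; (24|31)=-1, (3|31)=-1; (−1)^{0·1·15}·(-1)^1·(-1)^0 = -1.
v=2: v_2(a)=3, v_2(b)=1; units ≡ 1, 1 (mod 8); ε·ε+αω+βω = 0·0+3·0+1·0 ≡ 0  ⇒  (a,b)_2 = +1.
v=7: a=7^2·(≡5), b=7^1·(≡1) mod 7; (5|7)=-1, (1|7)=+1; (−1)^{2·1·3}·(-1)^1·(+1)^2 = -1.
v=17: a=17^-1·(≡10), b=17^1·(≡12) mod 17; (10|17)=-1, (12|17)=-1; (−1)^{-1·1·8}·(-1)^1·(-1)^-1 = +1.
v=11: a=11^0·(≡1), b=11^1·(≡3) mod 11; (1|11)=+1, (3|11)=+1; (−1)^{0·1·5}·(+1)^1·(+1)^0 = +1.
v=3: a=3^1·(≡1), b=3^1·(≡2) mod 3; (1|3)=+1, (2|3)=-1; (−1)^{1·1·1}·(+1)^1·(-1)^1 = +1.
v=19: a=19^0·(≡16), b=19^-2·(≡6) mod 19; (16|19)=+1, (6|19)=+1; (−1)^{0·-2·9}·(+1)^-2·(+1)^0 = +1.
v=∞: 11730 > 0 and -5599902 < 0  ⇒  (a,b)_∞ = +1.
v=23: a=23^3·(≡9), b=23^3·(≡12) mod 23; (9|23)=+1, (12|23)=+1; (−1)^{3·3·11}·(+1)^3·(+1)^3 = -1.
v=5: a=5^1·(≡1), b=5^2·(≡2) mod 5; (1|5)=+1, (2|5)=-1; (−1)^{1·2·2}·(+1)^2·(-1)^1 = -1.
(11730, -5599902 / ℚ) ramifies at {5, 7, 23, 31}: a division algebra.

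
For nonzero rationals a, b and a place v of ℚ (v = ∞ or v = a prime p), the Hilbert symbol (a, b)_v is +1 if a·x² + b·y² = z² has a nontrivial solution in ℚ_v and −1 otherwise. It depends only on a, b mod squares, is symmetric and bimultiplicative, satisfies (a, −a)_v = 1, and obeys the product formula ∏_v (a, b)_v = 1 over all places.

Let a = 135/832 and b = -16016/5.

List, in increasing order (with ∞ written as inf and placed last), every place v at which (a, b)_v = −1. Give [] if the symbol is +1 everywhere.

(a, b) ≡ (195, -5005) mod (ℚ^×)²; places V = {2, 3, 5, 7, 11, 13, ∞}.
(a,b)_5: α=1, u≡1; β=-1, v≡4 (mod 5); (1|5)=+1, (4|5)=+1; sign (−1)^0·+1^-1·+1^1 = +1.
(a,b)_2: α=-6, β=4; u≡3, v≡3 (mod 8); ε(u)ε(v)=1·1, αω(v)=-6·1, βω(u)=4·1; sum ≡ 1  ⇒  -1.
(a,b)_7: α=0, u≡5; β=1, v≡3 (mod 7); (5|7)=-1, (3|7)=-1; sign (−1)^0·-1^1·-1^0 = -1.
(a,b)_3: α=3, u≡2; β=0, v≡2 (mod 3); (2|3)=-1, (2|3)=-1; sign (−1)^0·-1^0·-1^3 = -1.
(a,b)_13: α=-1, u≡8; β=1, v≡11 (mod 13); (8|13)=-1, (11|13)=-1; sign (−1)^0·-1^1·-1^-1 = +1.
(a,b)_∞: sgn(195)=+, sgn(-5005)=−, so +1.
(a,b)_11: α=0, u≡2; β=1, v≡8 (mod 11); (2|11)=-1, (8|11)=-1; sign (−1)^0·-1^1·-1^0 = -1.
(195, -5005 / ℚ) ramifies at {2, 3, 7, 11}: a division algebra.

[2, 3, 7, 11]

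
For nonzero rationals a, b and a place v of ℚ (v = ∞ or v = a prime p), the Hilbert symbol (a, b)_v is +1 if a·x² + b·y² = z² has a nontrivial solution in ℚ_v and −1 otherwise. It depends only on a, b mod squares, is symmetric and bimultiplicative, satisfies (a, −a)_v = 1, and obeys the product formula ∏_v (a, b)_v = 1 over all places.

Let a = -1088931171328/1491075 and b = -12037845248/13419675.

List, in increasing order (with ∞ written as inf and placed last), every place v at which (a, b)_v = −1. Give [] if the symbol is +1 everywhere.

[19, inf]

(a, b) ≡ (-156009, -167739) mod (ℚ^×)²; places V = {2, 3, 5, 7, 11, 13, 17, 19, 23, 29, 47, ∞}.
(a,b)_17: α=1, u≡12; β=1, v≡5 (mod 17); (12|17)=-1, (5|17)=-1; sign (−1)^0·-1^1·-1^1 = +1.
(a,b)_11: α=2, u≡3; β=1, v≡8 (mod 11); (3|11)=+1, (8|11)=-1; sign (−1)^0·+1^1·-1^2 = +1.
(a,b)_29: α=0, u≡12; β=2, v≡27 (mod 29); (12|29)=-1, (27|29)=-1; sign (−1)^0·-1^2·-1^0 = +1.
(a,b)_23: α=1, u≡2; β=1, v≡22 (mod 23); (2|23)=+1, (22|23)=-1; sign (−1)^1·+1^1·-1^1 = +1.
(a,b)_13: α=2, u≡10; β=1, v≡5 (mod 13); (10|13)=+1, (5|13)=-1; sign (−1)^0·+1^1·-1^2 = +1.
(a,b)_3: α=-3, u≡2; β=-5, v≡1 (mod 3); (2|3)=-1, (1|3)=+1; sign (−1)^1·-1^-5·+1^-3 = +1.
(a,b)_∞: sgn(-156009)=−, sgn(-167739)=−, so -1.
(a,b)_5: α=-2, u≡4; β=-2, v≡1 (mod 5); (4|5)=+1, (1|5)=+1; sign (−1)^0·+1^-2·+1^-2 = +1.
(a,b)_19: α=1, u≡4; β=0, v≡8 (mod 19); (4|19)=+1, (8|19)=-1; sign (−1)^0·+1^0·-1^1 = -1.
(a,b)_7: α=1, u≡4; β=0, v≡4 (mod 7); (4|7)=+1, (4|7)=+1; sign (−1)^0·+1^0·+1^1 = +1.
(a,b)_47: α=-2, u≡19; β=-2, v≡4 (mod 47); (19|47)=-1, (4|47)=+1; sign (−1)^0·-1^-2·+1^-2 = +1.
(a,b)_2: α=10, β=8; u≡7, v≡5 (mod 8); ε(u)ε(v)=1·0, αω(v)=10·1, βω(u)=8·0; sum ≡ 0  ⇒  +1.
|Ram(-156009, -167739)| = 2, even; anisotropic at {19, ∞}.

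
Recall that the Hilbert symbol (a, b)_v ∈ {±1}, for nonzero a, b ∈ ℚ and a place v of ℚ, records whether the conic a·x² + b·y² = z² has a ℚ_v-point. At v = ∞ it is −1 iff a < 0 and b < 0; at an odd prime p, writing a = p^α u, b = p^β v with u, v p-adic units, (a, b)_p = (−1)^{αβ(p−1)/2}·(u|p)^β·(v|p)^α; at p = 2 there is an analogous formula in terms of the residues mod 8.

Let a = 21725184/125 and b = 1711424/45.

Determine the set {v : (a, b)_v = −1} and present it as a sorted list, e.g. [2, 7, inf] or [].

[13, 17]

Mod squares: a ≡ 6630, b ≡ 1105. Check v ∈ {∞, 2, 3, 5, 11, 13, 17}.
v=2: v_2(a)=15, v_2(b)=6; units ≡ 3, 1 (mod 8); ε·ε+αω+βω = 1·0+15·0+6·1 ≡ 0  ⇒  (a,b)_2 = +1.
v=5: a=5^-3·(≡4), b=5^-1·(≡1) mod 5; (4|5)=+1, (1|5)=+1; (−1)^{-3·-1·2}·(+1)^-1·(+1)^-3 = +1.
v=∞: 6630 > 0 and 1105 > 0  ⇒  (a,b)_∞ = +1.
v=3: a=3^1·(≡2), b=3^-2·(≡1) mod 3; (2|3)=-1, (1|3)=+1; (−1)^{1·-2·1}·(-1)^-2·(+1)^1 = +1.
v=11: a=11^0·(≡2), b=11^2·(≡9) mod 11; (2|11)=-1, (9|11)=+1; (−1)^{0·2·5}·(-1)^2·(+1)^0 = +1.
v=17: a=17^1·(≡16), b=17^1·(≡6) mod 17; (16|17)=+1, (6|17)=-1; (−1)^{1·1·8}·(+1)^1·(-1)^1 = -1.
v=13: a=13^1·(≡12), b=13^1·(≡6) mod 13; (12|13)=+1, (6|13)=-1; (−1)^{1·1·6}·(+1)^1·(-1)^1 = -1.
|Ram(6630, 1105)| = 2, even; anisotropic at {13, 17}.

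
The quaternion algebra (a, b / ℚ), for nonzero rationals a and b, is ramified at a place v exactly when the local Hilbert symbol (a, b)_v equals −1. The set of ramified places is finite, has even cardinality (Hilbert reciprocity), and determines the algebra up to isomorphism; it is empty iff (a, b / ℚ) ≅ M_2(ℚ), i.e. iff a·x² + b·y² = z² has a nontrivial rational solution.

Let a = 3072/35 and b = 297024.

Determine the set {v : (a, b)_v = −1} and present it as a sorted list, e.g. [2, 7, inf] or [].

[3, 17]

Mod squares: a ≡ 105, b ≡ 4641. Check v ∈ {∞, 2, 3, 5, 7, 13, 17}.
v=17: a=17^0·(≡12), b=17^1·(≡13) mod 17; (12|17)=-1, (13|17)=+1; (−1)^{0·1·8}·(-1)^1·(+1)^0 = -1.
v=2: v_2(a)=10, v_2(b)=6; units ≡ 1, 1 (mod 8); ε·ε+αω+βω = 0·0+10·0+6·0 ≡ 0  ⇒  (a,b)_2 = +1.
v=∞: 105 > 0 and 4641 > 0  ⇒  (a,b)_∞ = +1.
v=3: a=3^1·(≡2), b=3^1·(≡2) mod 3; (2|3)=-1, (2|3)=-1; (−1)^{1·1·1}·(-1)^1·(-1)^1 = -1.
v=5: a=5^-1·(≡1), b=5^0·(≡4) mod 5; (1|5)=+1, (4|5)=+1; (−1)^{-1·0·2}·(+1)^0·(+1)^-1 = +1.
v=13: a=13^0·(≡12), b=13^1·(≡7) mod 13; (12|13)=+1, (7|13)=-1; (−1)^{0·1·6}·(+1)^1·(-1)^0 = +1.
v=7: a=7^-1·(≡4), b=7^1·(≡5) mod 7; (4|7)=+1, (5|7)=-1; (−1)^{-1·1·3}·(+1)^1·(-1)^-1 = +1.
(105, 4641 / ℚ) ramifies at {3, 17}: a division algebra.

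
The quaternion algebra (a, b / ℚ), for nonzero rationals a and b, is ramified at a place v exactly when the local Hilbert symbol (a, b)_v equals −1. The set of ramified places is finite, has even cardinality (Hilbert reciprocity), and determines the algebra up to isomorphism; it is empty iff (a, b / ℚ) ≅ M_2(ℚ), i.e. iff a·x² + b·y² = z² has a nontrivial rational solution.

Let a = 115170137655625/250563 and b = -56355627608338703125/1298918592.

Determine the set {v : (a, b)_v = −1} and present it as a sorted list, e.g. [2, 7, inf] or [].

[13, 37]

(a, b) ≡ (1443, -39) mod (ℚ^×)²; places V = {2, 3, 5, 13, 17, 23, 37, ∞}.
(a,b)_37: α=3, u≡2; β=4, v≡29 (mod 37); (2|37)=-1, (29|37)=-1; sign (−1)^0·-1^4·-1^3 = -1.
(a,b)_∞: sgn(1443)=+, sgn(-39)=−, so +1.
(a,b)_2: α=0, β=-6; u≡3, v≡1 (mod 8); ε(u)ε(v)=1·0, αω(v)=0·0, βω(u)=-6·1; sum ≡ 0  ⇒  +1.
(a,b)_3: α=-1, u≡1; β=-5, v≡2 (mod 3); (1|3)=+1, (2|3)=-1; sign (−1)^1·+1^-5·-1^-1 = +1.
(a,b)_13: α=1, u≡2; β=1, v≡12 (mod 13); (2|13)=-1, (12|13)=+1; sign (−1)^0·-1^1·+1^1 = -1.
(a,b)_17: α=-4, u≡15; β=-4, v≡6 (mod 17); (15|17)=+1, (6|17)=-1; sign (−1)^0·+1^-4·-1^-4 = +1.
(a,b)_5: α=4, u≡3; β=6, v≡4 (mod 5); (3|5)=-1, (4|5)=+1; sign (−1)^0·-1^6·+1^4 = +1.
(a,b)_23: α=4, u≡19; β=6, v≡15 (mod 23); (19|23)=-1, (15|23)=-1; sign (−1)^0·-1^6·-1^4 = +1.
|Ram(1443, -39)| = 2, even; anisotropic at {13, 37}.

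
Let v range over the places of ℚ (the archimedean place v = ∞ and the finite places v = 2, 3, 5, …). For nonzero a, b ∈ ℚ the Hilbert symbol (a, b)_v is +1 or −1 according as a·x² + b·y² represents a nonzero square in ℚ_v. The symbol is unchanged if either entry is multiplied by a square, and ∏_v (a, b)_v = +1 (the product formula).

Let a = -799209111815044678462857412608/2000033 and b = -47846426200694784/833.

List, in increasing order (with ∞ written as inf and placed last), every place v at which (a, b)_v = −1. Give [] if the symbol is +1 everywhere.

(a, b) ≡ (-28934, -376142) mod (ℚ^×)²; places V = {2, 3, 7, 13, 17, 23, 37, ∞}.
(a,b)_13: α=2, u≡10; β=1, v≡10 (mod 13); (10|13)=+1, (10|13)=+1; sign (−1)^0·+1^1·+1^2 = +1.
(a,b)_3: α=10, u≡1; β=6, v≡1 (mod 3); (1|3)=+1, (1|3)=+1; sign (−1)^0·+1^6·+1^10 = +1.
(a,b)_7: α=-6, u≡4; β=-2, v≡3 (mod 7); (4|7)=+1, (3|7)=-1; sign (−1)^0·+1^-2·-1^-6 = +1.
(a,b)_∞: sgn(-28934)=−, sgn(-376142)=−, so -1.
(a,b)_23: α=5, u≡15; β=3, v≡22 (mod 23); (15|23)=-1, (22|23)=-1; sign (−1)^1·-1^3·-1^5 = -1.
(a,b)_37: α=7, u≡15; β=3, v≡12 (mod 37); (15|37)=-1, (12|37)=+1; sign (−1)^0·-1^3·+1^7 = -1.
(a,b)_17: α=-1, u≡16; β=-1, v≡9 (mod 17); (16|17)=+1, (9|17)=+1; sign (−1)^0·+1^-1·+1^-1 = +1.
(a,b)_2: α=17, β=13; u≡5, v≡1 (mod 8); ε(u)ε(v)=0·0, αω(v)=17·0, βω(u)=13·1; sum ≡ 1  ⇒  -1.
(-28934, -376142 / ℚ) ramifies at {2, 23, 37, ∞}: a division algebra.

[2, 23, 37, inf]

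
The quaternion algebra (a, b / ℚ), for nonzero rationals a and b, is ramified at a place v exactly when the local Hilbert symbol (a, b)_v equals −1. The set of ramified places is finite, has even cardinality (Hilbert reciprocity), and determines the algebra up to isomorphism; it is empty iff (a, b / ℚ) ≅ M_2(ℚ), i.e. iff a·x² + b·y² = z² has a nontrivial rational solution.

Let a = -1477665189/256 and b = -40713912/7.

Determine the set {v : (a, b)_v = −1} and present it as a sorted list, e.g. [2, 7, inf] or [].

(a, b) ≡ (-8029, -7916594) mod (ℚ^×)²; places V = {2, 3, 7, 11, 13, 17, 29, 31, 37, ∞}.
(a,b)_2: α=-8, β=3; u≡3, v≡7 (mod 8); ε(u)ε(v)=1·1, αω(v)=-8·0, βω(u)=3·1; sum ≡ 0  ⇒  +1.
(a,b)_17: α=0, u≡5; β=1, v≡1 (mod 17); (5|17)=-1, (1|17)=+1; sign (−1)^0·-1^1·+1^0 = -1.
(a,b)_31: α=1, u≡16; β=1, v≡8 (mod 31); (16|31)=+1, (8|31)=+1; sign (−1)^1·+1^1·+1^1 = -1.
(a,b)_7: α=1, u≡1; β=-1, v≡6 (mod 7); (1|7)=+1, (6|7)=-1; sign (−1)^1·+1^-1·-1^1 = +1.
(a,b)_29: α=0, u≡6; β=1, v≡7 (mod 29); (6|29)=+1, (7|29)=+1; sign (−1)^0·+1^1·+1^0 = +1.
(a,b)_11: α=2, u≡1; β=0, v≡2 (mod 11); (1|11)=+1, (2|11)=-1; sign (−1)^0·+1^0·-1^2 = +1.
(a,b)_13: α=2, u≡7; β=0, v≡3 (mod 13); (7|13)=-1, (3|13)=+1; sign (−1)^0·-1^0·+1^2 = +1.
(a,b)_∞: sgn(-8029)=−, sgn(-7916594)=−, so -1.
(a,b)_37: α=1, u≡32; β=1, v≡27 (mod 37); (32|37)=-1, (27|37)=+1; sign (−1)^0·-1^1·+1^1 = -1.
(a,b)_3: α=2, u≡2; β=2, v≡1 (mod 3); (2|3)=-1, (1|3)=+1; sign (−1)^0·-1^2·+1^2 = +1.
(-8029, -7916594 / ℚ) ramifies at {17, 31, 37, ∞}: a division algebra.

[17, 31, 37, inf]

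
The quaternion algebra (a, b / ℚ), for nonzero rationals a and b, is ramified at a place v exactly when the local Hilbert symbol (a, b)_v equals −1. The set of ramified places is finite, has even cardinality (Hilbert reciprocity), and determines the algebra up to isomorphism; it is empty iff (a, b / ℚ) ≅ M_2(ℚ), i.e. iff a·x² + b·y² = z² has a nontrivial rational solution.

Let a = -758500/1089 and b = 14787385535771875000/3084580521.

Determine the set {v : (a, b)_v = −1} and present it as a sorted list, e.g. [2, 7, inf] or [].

Mod squares: a ≡ -7585, b ≡ 46. Check v ∈ {∞, 2, 3, 5, 11, 13, 17, 23, 37, 41}.
v=41: a=41^1·(≡21), b=41^2·(≡1) mod 41; (21|41)=+1, (1|41)=+1; (−1)^{1·2·20}·(+1)^2·(+1)^1 = +1.
v=2: v_2(a)=2, v_2(b)=3; units ≡ 7, 7 (mod 8); ε·ε+αω+βω = 1·1+2·0+3·0 ≡ 1  ⇒  (a,b)_2 = -1.
v=∞: -7585 < 0 and 46 > 0  ⇒  (a,b)_∞ = +1.
v=17: a=17^0·(≡6), b=17^-2·(≡12) mod 17; (6|17)=-1, (12|17)=-1; (−1)^{0·-2·8}·(-1)^-2·(-1)^0 = +1.
v=37: a=37^1·(≡23), b=37^2·(≡16) mod 37; (23|37)=-1, (16|37)=+1; (−1)^{1·2·18}·(-1)^2·(+1)^1 = +1.
v=3: a=3^-2·(≡2), b=3^-6·(≡1) mod 3; (2|3)=-1, (1|3)=+1; (−1)^{-2·-6·1}·(-1)^-6·(+1)^-2 = +1.
v=23: a=23^0·(≡5), b=23^3·(≡8) mod 23; (5|23)=-1, (8|23)=+1; (−1)^{0·3·11}·(-1)^3·(+1)^0 = -1.
v=13: a=13^0·(≡5), b=13^2·(≡6) mod 13; (5|13)=-1, (6|13)=-1; (−1)^{0·2·6}·(-1)^2·(-1)^0 = +1.
v=5: a=5^3·(≡3), b=5^8·(≡1) mod 5; (3|5)=-1, (1|5)=+1; (−1)^{3·8·2}·(-1)^8·(+1)^3 = +1.
v=11: a=11^-2·(≡3), b=11^-4·(≡2) mod 11; (3|11)=+1, (2|11)=-1; (−1)^{-2·-4·5}·(+1)^-4·(-1)^-2 = +1.
Ram(-7585, 46) = {2, 23}; no ℚ_2-point on the conic.

[2, 23]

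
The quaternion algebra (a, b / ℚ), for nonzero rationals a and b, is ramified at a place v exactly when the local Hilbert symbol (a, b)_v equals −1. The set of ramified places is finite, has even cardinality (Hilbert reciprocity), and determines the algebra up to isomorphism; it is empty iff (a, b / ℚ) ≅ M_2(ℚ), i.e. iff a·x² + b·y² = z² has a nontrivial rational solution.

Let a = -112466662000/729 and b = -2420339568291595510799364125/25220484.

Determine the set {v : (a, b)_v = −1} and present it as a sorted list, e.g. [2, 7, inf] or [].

[5, inf]

(a, b) ≡ (-55, -85085) mod (ℚ^×)²; places V = {2, 3, 5, 7, 11, 13, 17, 19, 31, ∞}.
(a,b)_3: α=-6, u≡2; β=-8, v≡1 (mod 3); (2|3)=-1, (1|3)=+1; sign (−1)^0·-1^-8·+1^-6 = +1.
(a,b)_19: α=2, u≡18; β=6, v≡7 (mod 19); (18|19)=-1, (7|19)=+1; sign (−1)^0·-1^6·+1^2 = +1.
(a,b)_13: α=0, u≡9; β=3, v≡11 (mod 13); (9|13)=+1, (11|13)=-1; sign (−1)^0·+1^3·-1^0 = +1.
(a,b)_∞: sgn(-55)=−, sgn(-85085)=−, so -1.
(a,b)_7: α=2, u≡1; β=3, v≡2 (mod 7); (1|7)=+1, (2|7)=+1; sign (−1)^0·+1^3·+1^2 = +1.
(a,b)_17: α=2, u≡9; β=7, v≡11 (mod 17); (9|17)=+1, (11|17)=-1; sign (−1)^0·+1^7·-1^2 = +1.
(a,b)_31: α=0, u≡18; β=-2, v≡20 (mod 31); (18|31)=+1, (20|31)=+1; sign (−1)^0·+1^-2·+1^0 = +1.
(a,b)_2: α=4, β=-2; u≡1, v≡3 (mod 8); ε(u)ε(v)=0·1, αω(v)=4·1, βω(u)=-2·0; sum ≡ 0  ⇒  +1.
(a,b)_5: α=3, u≡1; β=3, v≡3 (mod 5); (1|5)=+1, (3|5)=-1; sign (−1)^0·+1^3·-1^3 = -1.
(a,b)_11: α=1, u≡2; β=3, v≡5 (mod 11); (2|11)=-1, (5|11)=+1; sign (−1)^1·-1^3·+1^1 = +1.
(-55, -85085 / ℚ) ramifies at {5, ∞}: a division algebra.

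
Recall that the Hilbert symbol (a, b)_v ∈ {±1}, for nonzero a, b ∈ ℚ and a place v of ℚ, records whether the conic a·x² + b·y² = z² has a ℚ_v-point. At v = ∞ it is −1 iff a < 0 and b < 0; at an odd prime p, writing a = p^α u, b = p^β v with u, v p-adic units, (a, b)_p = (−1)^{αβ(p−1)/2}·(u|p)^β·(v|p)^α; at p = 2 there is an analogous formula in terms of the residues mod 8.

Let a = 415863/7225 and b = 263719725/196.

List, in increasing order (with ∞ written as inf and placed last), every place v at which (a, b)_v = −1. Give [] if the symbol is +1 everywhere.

Mod squares: a ≡ 943, b ≡ 69. Check v ∈ {∞, 2, 3, 5, 7, 17, 23, 41}.
v=23: a=23^1·(≡1), b=23^3·(≡18) mod 23; (1|23)=+1, (18|23)=+1; (−1)^{1·3·11}·(+1)^3·(+1)^1 = -1.
v=∞: 943 > 0 and 69 > 0  ⇒  (a,b)_∞ = +1.
v=5: a=5^-2·(≡2), b=5^2·(≡4) mod 5; (2|5)=-1, (4|5)=+1; (−1)^{-2·2·2}·(-1)^2·(+1)^-2 = +1.
v=17: a=17^-2·(≡16), b=17^2·(≡15) mod 17; (16|17)=+1, (15|17)=+1; (−1)^{-2·2·8}·(+1)^2·(+1)^-2 = +1.
v=7: a=7^2·(≡3), b=7^-2·(≡6) mod 7; (3|7)=-1, (6|7)=-1; (−1)^{2·-2·3}·(-1)^-2·(-1)^2 = +1.
v=3: a=3^2·(≡1), b=3^1·(≡2) mod 3; (1|3)=+1, (2|3)=-1; (−1)^{2·1·1}·(+1)^1·(-1)^2 = +1.
v=41: a=41^1·(≡20), b=41^0·(≡30) mod 41; (20|41)=+1, (30|41)=-1; (−1)^{1·0·20}·(+1)^0·(-1)^1 = -1.
v=2: v_2(a)=0, v_2(b)=-2; units ≡ 7, 5 (mod 8); ε·ε+αω+βω = 1·0+0·1+-2·0 ≡ 0  ⇒  (a,b)_2 = +1.
(943, 69 / ℚ) ramifies at {23, 41}: a division algebra.

[23, 41]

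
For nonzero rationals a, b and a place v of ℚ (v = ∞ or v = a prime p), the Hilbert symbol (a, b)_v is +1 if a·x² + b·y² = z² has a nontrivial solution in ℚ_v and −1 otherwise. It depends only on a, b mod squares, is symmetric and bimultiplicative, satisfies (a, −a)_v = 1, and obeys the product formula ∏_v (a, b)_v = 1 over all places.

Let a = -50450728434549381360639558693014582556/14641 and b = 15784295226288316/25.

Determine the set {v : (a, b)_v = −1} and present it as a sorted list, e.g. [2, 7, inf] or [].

(a, b) ≡ (-489991, 977699359) mod (ℚ^×)²; places V = {2, 3, 5, 7, 11, 13, 17, 19, 29, 31, 37, 41, ∞}.
(a,b)_∞: sgn(-489991)=−, sgn(977699359)=+, so +1.
(a,b)_41: α=5, u≡2; β=2, v≡30 (mod 41); (2|41)=+1, (30|41)=-1; sign (−1)^0·+1^2·-1^5 = -1.
(a,b)_5: α=0, u≡4; β=-2, v≡1 (mod 5); (4|5)=+1, (1|5)=+1; sign (−1)^0·+1^-2·+1^0 = +1.
(a,b)_17: α=3, u≡4; β=1, v≡16 (mod 17); (4|17)=+1, (16|17)=+1; sign (−1)^0·+1^1·+1^3 = +1.
(a,b)_11: α=-4, u≡1; β=0, v≡8 (mod 11); (1|11)=+1, (8|11)=-1; sign (−1)^0·+1^0·-1^-4 = +1.
(a,b)_19: α=3, u≡14; β=1, v≡17 (mod 19); (14|19)=-1, (17|19)=+1; sign (−1)^1·-1^1·+1^3 = +1.
(a,b)_31: α=2, u≡23; β=1, v≡14 (mod 31); (23|31)=-1, (14|31)=+1; sign (−1)^0·-1^1·+1^2 = -1.
(a,b)_29: α=2, u≡24; β=1, v≡1 (mod 29); (24|29)=+1, (1|29)=+1; sign (−1)^0·+1^1·+1^2 = +1.
(a,b)_37: α=3, u≡25; β=1, v≡5 (mod 37); (25|37)=+1, (5|37)=-1; sign (−1)^0·+1^1·-1^3 = -1.
(a,b)_13: α=2, u≡2; β=1, v≡9 (mod 13); (2|13)=-1, (9|13)=+1; sign (−1)^0·-1^1·+1^2 = -1.
(a,b)_3: α=4, u≡2; β=0, v≡1 (mod 3); (2|3)=-1, (1|3)=+1; sign (−1)^0·-1^0·+1^4 = +1.
(a,b)_7: α=8, u≡1; β=5, v≡1 (mod 7); (1|7)=+1, (1|7)=+1; sign (−1)^0·+1^5·+1^8 = +1.
(a,b)_2: α=2, β=2; u≡1, v≡7 (mod 8); ε(u)ε(v)=0·1, αω(v)=2·0, βω(u)=2·0; sum ≡ 0  ⇒  +1.
Ram(-489991, 977699359) = {13, 31, 37, 41}; no ℚ_13-point on the conic.

[13, 31, 37, 41]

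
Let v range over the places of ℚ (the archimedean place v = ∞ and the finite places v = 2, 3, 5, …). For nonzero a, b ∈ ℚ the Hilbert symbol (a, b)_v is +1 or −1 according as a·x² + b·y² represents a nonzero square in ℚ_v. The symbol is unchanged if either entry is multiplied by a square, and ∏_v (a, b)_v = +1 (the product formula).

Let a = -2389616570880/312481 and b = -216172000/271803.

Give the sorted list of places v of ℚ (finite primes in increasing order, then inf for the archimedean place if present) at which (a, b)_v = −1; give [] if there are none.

[5, inf]

(a, b) ≡ (-3570, -5610) mod (ℚ^×)²; places V = {2, 3, 5, 7, 11, 13, 17, 43, ∞}.
(a,b)_11: α=2, u≡5; β=1, v≡7 (mod 11); (5|11)=+1, (7|11)=-1; sign (−1)^0·+1^1·-1^2 = +1.
(a,b)_17: α=1, u≡11; β=3, v≡14 (mod 17); (11|17)=-1, (14|17)=-1; sign (−1)^0·-1^3·-1^1 = +1.
(a,b)_7: α=5, u≡2; β=-2, v≡4 (mod 7); (2|7)=+1, (4|7)=+1; sign (−1)^0·+1^-2·+1^5 = +1.
(a,b)_∞: sgn(-3570)=−, sgn(-5610)=−, so -1.
(a,b)_2: α=9, β=5; u≡7, v≡3 (mod 8); ε(u)ε(v)=1·1, αω(v)=9·1, βω(u)=5·0; sum ≡ 0  ⇒  +1.
(a,b)_13: α=-2, u≡11; β=0, v≡5 (mod 13); (11|13)=-1, (5|13)=-1; sign (−1)^0·-1^0·-1^-2 = +1.
(a,b)_5: α=1, u≡4; β=3, v≡3 (mod 5); (4|5)=+1, (3|5)=-1; sign (−1)^0·+1^3·-1^1 = -1.
(a,b)_43: α=-2, u≡8; β=-2, v≡10 (mod 43); (8|43)=-1, (10|43)=+1; sign (−1)^0·-1^-2·+1^-2 = +1.
(a,b)_3: α=3, u≡1; β=-1, v≡2 (mod 3); (1|3)=+1, (2|3)=-1; sign (−1)^1·+1^-1·-1^3 = +1.
Ram(-3570, -5610) = {5, ∞}; no ℚ_5-point on the conic.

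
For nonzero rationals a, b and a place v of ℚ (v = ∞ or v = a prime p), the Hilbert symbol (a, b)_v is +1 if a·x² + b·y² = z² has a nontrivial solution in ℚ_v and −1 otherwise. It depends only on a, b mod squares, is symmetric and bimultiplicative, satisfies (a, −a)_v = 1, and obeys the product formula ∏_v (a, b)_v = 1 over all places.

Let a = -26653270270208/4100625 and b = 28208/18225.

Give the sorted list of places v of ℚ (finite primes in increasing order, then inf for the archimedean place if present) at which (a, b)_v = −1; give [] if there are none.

[2, 19, 41, 43]

Mod squares: a ≡ -33497, b ≡ 1763. Check v ∈ {∞, 2, 3, 5, 19, 41, 43}.
v=2: v_2(a)=8, v_2(b)=4; units ≡ 7, 3 (mod 8); ε·ε+αω+βω = 1·1+8·1+4·0 ≡ 1  ⇒  (a,b)_2 = -1.
v=∞: -33497 < 0 and 1763 > 0  ⇒  (a,b)_∞ = +1.
v=43: a=43^3·(≡24), b=43^1·(≡23) mod 43; (24|43)=+1, (23|43)=+1; (−1)^{3·1·21}·(+1)^1·(+1)^3 = -1.
v=41: a=41^3·(≡12), b=41^1·(≡23) mod 41; (12|41)=-1, (23|41)=+1; (−1)^{3·1·20}·(-1)^1·(+1)^3 = -1.
v=3: a=3^-8·(≡1), b=3^-6·(≡2) mod 3; (1|3)=+1, (2|3)=-1; (−1)^{-8·-6·1}·(+1)^-6·(-1)^-8 = +1.
v=19: a=19^1·(≡9), b=19^0·(≡3) mod 19; (9|19)=+1, (3|19)=-1; (−1)^{1·0·9}·(+1)^0·(-1)^1 = -1.
v=5: a=5^-4·(≡2), b=5^-2·(≡2) mod 5; (2|5)=-1, (2|5)=-1; (−1)^{-4·-2·2}·(-1)^-2·(-1)^-4 = +1.
(-33497, 1763 / ℚ) ramifies at {2, 19, 41, 43}: a division algebra.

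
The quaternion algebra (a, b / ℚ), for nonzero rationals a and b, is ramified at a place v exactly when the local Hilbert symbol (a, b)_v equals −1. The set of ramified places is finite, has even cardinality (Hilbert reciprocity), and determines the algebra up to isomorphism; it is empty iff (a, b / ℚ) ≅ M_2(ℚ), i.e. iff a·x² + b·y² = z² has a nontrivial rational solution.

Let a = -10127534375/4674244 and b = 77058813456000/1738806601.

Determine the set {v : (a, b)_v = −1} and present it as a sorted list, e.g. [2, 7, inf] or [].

(a, b) ≡ (-95, 170810) mod (ℚ^×)²; places V = {2, 3, 5, 7, 19, 23, 29, 31, 37, 47, 59, ∞}.
(a,b)_2: α=-2, β=7; u≡1, v≡5 (mod 8); ε(u)ε(v)=0·0, αω(v)=-2·1, βω(u)=7·0; sum ≡ 0  ⇒  +1.
(a,b)_5: α=5, u≡1; β=3, v≡3 (mod 5); (1|5)=+1, (3|5)=-1; sign (−1)^0·+1^3·-1^5 = -1.
(a,b)_7: α=2, u≡5; β=-4, v≡6 (mod 7); (5|7)=-1, (6|7)=-1; sign (−1)^0·-1^-4·-1^2 = +1.
(a,b)_∞: sgn(-95)=−, sgn(170810)=+, so +1.
(a,b)_23: α=-2, u≡20; β=-2, v≡16 (mod 23); (20|23)=-1, (16|23)=+1; sign (−1)^0·-1^-2·+1^-2 = +1.
(a,b)_37: α=0, u≡28; β=-2, v≡32 (mod 37); (28|37)=+1, (32|37)=-1; sign (−1)^0·+1^-2·-1^0 = +1.
(a,b)_59: α=2, u≡37; β=2, v≡25 (mod 59); (37|59)=-1, (25|59)=+1; sign (−1)^0·-1^2·+1^2 = +1.
(a,b)_19: α=1, u≡18; β=1, v≡13 (mod 19); (18|19)=-1, (13|19)=-1; sign (−1)^1·-1^1·-1^1 = -1.
(a,b)_31: α=0, u≡27; β=1, v≡3 (mod 31); (27|31)=-1, (3|31)=-1; sign (−1)^0·-1^1·-1^0 = -1.
(a,b)_29: α=0, u≡19; β=1, v≡19 (mod 29); (19|29)=-1, (19|29)=-1; sign (−1)^0·-1^1·-1^0 = -1.
(a,b)_3: α=0, u≡1; β=4, v≡2 (mod 3); (1|3)=+1, (2|3)=-1; sign (−1)^0·+1^4·-1^0 = +1.
(a,b)_47: α=-2, u≡10; β=0, v≡32 (mod 47); (10|47)=-1, (32|47)=+1; sign (−1)^0·-1^0·+1^-2 = +1.
(-95, 170810 / ℚ) ramifies at {5, 19, 29, 31}: a division algebra.

[5, 19, 29, 31]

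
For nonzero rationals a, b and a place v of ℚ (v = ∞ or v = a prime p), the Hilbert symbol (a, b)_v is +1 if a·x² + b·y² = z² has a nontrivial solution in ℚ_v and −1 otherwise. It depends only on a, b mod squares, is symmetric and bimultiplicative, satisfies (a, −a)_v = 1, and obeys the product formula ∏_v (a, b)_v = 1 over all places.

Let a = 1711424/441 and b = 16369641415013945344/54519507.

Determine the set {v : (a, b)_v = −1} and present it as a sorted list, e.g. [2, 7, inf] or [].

[3, 19]

(a, b) ≡ (221, 138567) mod (ℚ^×)²; places V = {2, 3, 7, 11, 13, 17, 19, 29, ∞}.
(a,b)_7: α=-2, u≡4; β=-4, v≡1 (mod 7); (4|7)=+1, (1|7)=+1; sign (−1)^0·+1^-4·+1^-2 = +1.
(a,b)_17: α=1, u≡2; β=3, v≡8 (mod 17); (2|17)=+1, (8|17)=+1; sign (−1)^0·+1^3·+1^1 = +1.
(a,b)_2: α=6, β=12; u≡5, v≡7 (mod 8); ε(u)ε(v)=0·1, αω(v)=6·0, βω(u)=12·1; sum ≡ 0  ⇒  +1.
(a,b)_19: α=0, u≡14; β=1, v≡9 (mod 19); (14|19)=-1, (9|19)=+1; sign (−1)^0·-1^1·+1^0 = -1.
(a,b)_29: α=0, u≡3; β=-2, v≡22 (mod 29); (3|29)=-1, (22|29)=+1; sign (−1)^0·-1^-2·+1^0 = +1.
(a,b)_11: α=2, u≡9; β=7, v≡6 (mod 11); (9|11)=+1, (6|11)=-1; sign (−1)^0·+1^7·-1^2 = +1.
(a,b)_3: α=-2, u≡2; β=-3, v≡1 (mod 3); (2|3)=-1, (1|3)=+1; sign (−1)^0·-1^-3·+1^-2 = -1.
(a,b)_∞: sgn(221)=+, sgn(138567)=+, so +1.
(a,b)_13: α=1, u≡3; β=3, v≡9 (mod 13); (3|13)=+1, (9|13)=+1; sign (−1)^0·+1^3·+1^1 = +1.
(221, 138567 / ℚ) ramifies at {3, 19}: a division algebra.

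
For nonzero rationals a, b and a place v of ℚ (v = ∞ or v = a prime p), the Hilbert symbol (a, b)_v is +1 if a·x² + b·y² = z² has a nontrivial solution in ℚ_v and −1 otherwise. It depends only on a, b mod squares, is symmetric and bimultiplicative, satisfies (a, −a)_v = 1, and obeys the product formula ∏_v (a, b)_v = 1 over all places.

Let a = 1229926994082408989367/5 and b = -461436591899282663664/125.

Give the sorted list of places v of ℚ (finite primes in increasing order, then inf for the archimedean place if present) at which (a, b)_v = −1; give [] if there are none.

[5, 7, 11, 31, 37, 53]

Mod squares: a ≡ 212068491635, b ≡ -3056755. Check v ∈ {∞, 2, 3, 5, 7, 11, 13, 17, 31, 37, 41, 53}.
v=3: a=3^6·(≡2), b=3^4·(≡2) mod 3; (2|3)=-1, (2|3)=-1; (−1)^{6·4·1}·(-1)^4·(-1)^6 = +1.
v=37: a=37^1·(≡3), b=37^1·(≡14) mod 37; (3|37)=+1, (14|37)=-1; (−1)^{1·1·18}·(+1)^1·(-1)^1 = -1.
v=7: a=7^3·(≡5), b=7^2·(≡5) mod 7; (5|7)=-1, (5|7)=-1; (−1)^{3·2·3}·(-1)^2·(-1)^3 = -1.
v=5: a=5^-1·(≡2), b=5^-3·(≡1) mod 5; (2|5)=-1, (1|5)=+1; (−1)^{-1·-3·2}·(-1)^-3·(+1)^-1 = -1.
v=31: a=31^1·(≡26), b=31^1·(≡3) mod 31; (26|31)=-1, (3|31)=-1; (−1)^{1·1·15}·(-1)^1·(-1)^1 = -1.
v=2: v_2(a)=0, v_2(b)=4; units ≡ 3, 5 (mod 8); ε·ε+αω+βω = 1·0+0·1+4·1 ≡ 0  ⇒  (a,b)_2 = +1.
v=41: a=41^1·(≡34), b=41^1·(≡34) mod 41; (34|41)=-1, (34|41)=-1; (−1)^{1·1·20}·(-1)^1·(-1)^1 = +1.
v=53: a=53^3·(≡32), b=53^2·(≡32) mod 53; (32|53)=-1, (32|53)=-1; (−1)^{3·2·26}·(-1)^2·(-1)^3 = -1.
v=13: a=13^1·(≡12), b=13^1·(≡10) mod 13; (12|13)=+1, (10|13)=+1; (−1)^{1·1·6}·(+1)^1·(+1)^1 = +1.
v=17: a=17^3·(≡4), b=17^2·(≡4) mod 17; (4|17)=+1, (4|17)=+1; (−1)^{3·2·8}·(+1)^2·(+1)^3 = +1.
v=11: a=11^1·(≡4), b=11^4·(≡10) mod 11; (4|11)=+1, (10|11)=-1; (−1)^{1·4·5}·(+1)^4·(-1)^1 = -1.
v=∞: 212068491635 > 0 and -3056755 < 0  ⇒  (a,b)_∞ = +1.
|Ram(212068491635, -3056755)| = 6, even; anisotropic at {5, 7, 11, 31, 37, 53}.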